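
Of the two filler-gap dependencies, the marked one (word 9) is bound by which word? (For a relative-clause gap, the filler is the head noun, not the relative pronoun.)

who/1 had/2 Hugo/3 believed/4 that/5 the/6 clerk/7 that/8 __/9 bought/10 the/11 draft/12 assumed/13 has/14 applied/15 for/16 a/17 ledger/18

7

The marked gap is inside the relative clause, the subject of "bought".
Its filler is the head noun "clerk" (via "that"), at word 7.
(The other dependency links word 1 to a gap after word 13.)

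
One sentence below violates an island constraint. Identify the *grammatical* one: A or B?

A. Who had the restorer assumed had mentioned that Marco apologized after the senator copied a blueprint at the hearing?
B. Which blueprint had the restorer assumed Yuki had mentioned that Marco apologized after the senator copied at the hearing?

In B, the wh-phrase is extracted from inside an adjunct island (introduced by "after"), which blocks movement.
In A, the extraction path crosses only that-complement boundaries, which are transparent.
So A is grammatical.

A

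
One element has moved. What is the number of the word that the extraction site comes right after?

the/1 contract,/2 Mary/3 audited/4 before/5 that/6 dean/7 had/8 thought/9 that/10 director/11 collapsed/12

The displaced element is "the contract" (word 2).
It functions as the direct object of "audited", so the gap sits immediately after word 4 ("audited").
Base order: Mary audited the contract before that dean had thought that director collapsed.

4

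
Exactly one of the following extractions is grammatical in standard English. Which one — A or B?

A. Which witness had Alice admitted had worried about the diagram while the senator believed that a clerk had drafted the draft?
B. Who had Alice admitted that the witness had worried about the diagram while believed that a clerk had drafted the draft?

A

In B, the wh-phrase is extracted from inside an adjunct island (introduced by "while"), which blocks movement.
In A, the extraction path crosses only that-complement boundaries, which are transparent.
So A is grammatical.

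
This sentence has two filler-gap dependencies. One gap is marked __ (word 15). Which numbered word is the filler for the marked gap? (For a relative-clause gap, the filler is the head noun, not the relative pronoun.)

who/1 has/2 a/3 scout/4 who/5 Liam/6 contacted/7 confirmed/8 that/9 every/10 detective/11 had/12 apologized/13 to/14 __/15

The marked gap is the object of the preposition "to" of "apologized".
Its filler is the fronted wh-phrase "who", at word 1.
(The other dependency links word 4 to a gap after word 7.)

1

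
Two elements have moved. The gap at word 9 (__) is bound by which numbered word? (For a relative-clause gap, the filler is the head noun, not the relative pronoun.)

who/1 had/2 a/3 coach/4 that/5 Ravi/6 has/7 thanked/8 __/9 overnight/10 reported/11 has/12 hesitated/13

4

The marked gap is inside the relative clause, the direct object of "thanked".
Its filler is the head noun "coach" (via "that"), at word 4.
(The other dependency links word 1 to a gap after word 11.)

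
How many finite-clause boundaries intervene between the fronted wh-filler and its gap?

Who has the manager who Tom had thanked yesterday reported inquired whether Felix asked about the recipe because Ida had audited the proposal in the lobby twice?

"who" is extracted from the subject of "inquired".
Boundaries crossed, outermost first: [Ø] — 1 in total.

1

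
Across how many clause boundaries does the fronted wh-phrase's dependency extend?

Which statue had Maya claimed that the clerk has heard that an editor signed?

"which statue" is extracted from the object of "signed".
Boundaries crossed, outermost first: [that], [that] — 2 in total.

2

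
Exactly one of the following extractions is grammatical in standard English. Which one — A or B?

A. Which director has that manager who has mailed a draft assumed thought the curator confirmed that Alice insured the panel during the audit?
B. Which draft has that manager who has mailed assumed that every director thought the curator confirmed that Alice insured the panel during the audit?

In B, the wh-phrase is extracted from inside a complex-NP island (relative clause) (introduced by "who"), which blocks movement.
In A, the extraction path crosses only that-complement boundaries, which are transparent.
So A is grammatical.

A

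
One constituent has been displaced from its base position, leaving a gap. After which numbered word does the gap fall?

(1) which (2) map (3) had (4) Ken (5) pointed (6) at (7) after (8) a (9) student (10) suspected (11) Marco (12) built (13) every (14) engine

The displaced element is "which map" (word 2).
It functions as the object of the preposition "at" of "pointed", so the gap sits immediately after word 6 ("at").
Base order: Ken had pointed at which map after a student suspected Marco built every engine.

6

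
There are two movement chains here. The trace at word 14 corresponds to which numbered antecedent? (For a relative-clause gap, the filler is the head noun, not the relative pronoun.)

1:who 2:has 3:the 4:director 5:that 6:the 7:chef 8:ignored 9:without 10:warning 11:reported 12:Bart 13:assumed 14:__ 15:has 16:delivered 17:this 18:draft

The marked gap is the subject of "delivered".
Its filler is the fronted wh-phrase "who", at word 1.
(The other dependency links word 4 to a gap after word 8.)

1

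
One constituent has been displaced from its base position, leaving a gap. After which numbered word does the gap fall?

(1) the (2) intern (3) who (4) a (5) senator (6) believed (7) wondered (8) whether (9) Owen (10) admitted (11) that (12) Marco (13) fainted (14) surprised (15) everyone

The displaced element is "the intern" (word 2).
It is linked across 1 clause boundary (Ø).
It functions as the subject of "wondered", so the gap sits immediately after word 6 ("believed").
Base order: A senator believed that the intern wondered whether Owen admitted that Marco fainted.

6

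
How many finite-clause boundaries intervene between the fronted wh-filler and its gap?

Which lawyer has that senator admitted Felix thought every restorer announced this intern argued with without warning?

"which lawyer" is extracted from the PP object of "argued".
Boundaries crossed, outermost first: [Ø], [Ø], [Ø] — 3 in total.

3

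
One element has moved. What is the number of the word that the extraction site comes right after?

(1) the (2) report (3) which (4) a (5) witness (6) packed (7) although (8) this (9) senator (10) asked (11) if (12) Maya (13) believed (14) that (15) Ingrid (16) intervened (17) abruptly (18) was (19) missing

6

The displaced element is "the report" (word 2).
It functions as the direct object of "packed", so the gap sits immediately after word 6 ("packed").
Base order: A witness packed the report although this senator asked if Maya believed that Ingrid intervened abruptly.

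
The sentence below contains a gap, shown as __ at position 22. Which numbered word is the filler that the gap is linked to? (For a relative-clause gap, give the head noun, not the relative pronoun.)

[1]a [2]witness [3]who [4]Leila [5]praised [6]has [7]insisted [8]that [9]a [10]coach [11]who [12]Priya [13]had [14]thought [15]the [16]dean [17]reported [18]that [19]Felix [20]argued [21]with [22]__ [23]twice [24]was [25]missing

10

The gap at 22 is the prepositional object of "argued", inside a relative clause.
The relative pronoun is "who" (word 11); it is bound by the head noun immediately before it.
Its filler is the head noun "coach", at word 10.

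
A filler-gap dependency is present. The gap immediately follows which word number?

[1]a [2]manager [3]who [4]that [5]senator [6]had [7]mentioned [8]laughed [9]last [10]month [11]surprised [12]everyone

The displaced element is "a manager" (word 2).
It is linked across 1 clause boundary (Ø).
It functions as the subject of "laughed", so the gap sits immediately after word 7 ("mentioned").
Base order: That senator had mentioned that a manager laughed last month.

7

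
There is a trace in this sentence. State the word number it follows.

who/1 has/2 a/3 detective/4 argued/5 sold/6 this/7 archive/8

5

The displaced element is "who" (word 1).
It is linked across 1 clause boundary (Ø).
It functions as the subject of "sold", so the gap sits immediately after word 5 ("argued").
Base order: A detective has argued that who sold this archive.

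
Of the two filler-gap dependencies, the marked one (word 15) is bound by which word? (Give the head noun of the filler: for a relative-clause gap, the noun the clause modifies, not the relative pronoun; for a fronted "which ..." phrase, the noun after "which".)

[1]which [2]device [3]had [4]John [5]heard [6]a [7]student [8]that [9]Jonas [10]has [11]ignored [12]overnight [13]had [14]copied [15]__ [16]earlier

2

The marked gap is the direct object of "copied".
Its filler is the fronted wh-phrase "which device", at word 2.
(The other dependency links word 7 to a gap after word 11.)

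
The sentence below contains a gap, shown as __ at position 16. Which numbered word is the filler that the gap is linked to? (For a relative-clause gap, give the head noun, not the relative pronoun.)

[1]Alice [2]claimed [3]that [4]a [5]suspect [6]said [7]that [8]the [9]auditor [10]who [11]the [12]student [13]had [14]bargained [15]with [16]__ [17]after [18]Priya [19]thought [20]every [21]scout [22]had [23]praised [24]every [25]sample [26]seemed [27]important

The gap at 16 is the prepositional object of "bargained", inside a relative clause.
The relative pronoun is "who" (word 10); it is bound by the head noun immediately before it.
Its filler is the head noun "auditor", at word 9.

9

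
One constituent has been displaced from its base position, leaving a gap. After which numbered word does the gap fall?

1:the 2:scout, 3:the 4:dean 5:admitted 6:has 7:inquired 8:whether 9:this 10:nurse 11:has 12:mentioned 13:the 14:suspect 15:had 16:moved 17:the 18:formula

5

The displaced element is "the scout" (word 2).
It is linked across 1 clause boundary (Ø).
It functions as the subject of "inquired", so the gap sits immediately after word 5 ("admitted").
Base order: The dean admitted the scout has inquired whether this nurse has mentioned the suspect had moved the formula.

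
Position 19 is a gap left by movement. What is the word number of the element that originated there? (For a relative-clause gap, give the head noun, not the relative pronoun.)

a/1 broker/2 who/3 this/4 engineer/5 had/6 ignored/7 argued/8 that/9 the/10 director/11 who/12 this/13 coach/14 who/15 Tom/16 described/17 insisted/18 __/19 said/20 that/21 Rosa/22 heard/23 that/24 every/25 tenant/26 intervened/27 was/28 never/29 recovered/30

The gap at 19 is the subject of "said", inside a relative clause.
The relative pronoun is "who" (word 12); it is bound by the head noun immediately before it.
Its filler is the head noun "director", at word 11.

11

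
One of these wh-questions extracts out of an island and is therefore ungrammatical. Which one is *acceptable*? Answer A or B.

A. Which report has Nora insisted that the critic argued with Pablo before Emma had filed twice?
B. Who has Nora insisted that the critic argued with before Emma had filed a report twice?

B

In A, the wh-phrase is extracted from inside an adjunct island (introduced by "before"), which blocks movement.
In B, the extraction path crosses only that-complement boundaries, which are transparent.
So B is grammatical.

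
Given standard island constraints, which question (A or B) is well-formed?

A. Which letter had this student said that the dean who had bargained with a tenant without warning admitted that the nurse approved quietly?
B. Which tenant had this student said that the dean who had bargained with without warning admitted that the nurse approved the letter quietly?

A

In B, the wh-phrase is extracted from inside a complex-NP island (relative clause) (introduced by "who"), which blocks movement.
In A, the extraction path crosses only that-complement boundaries, which are transparent.
So A is grammatical.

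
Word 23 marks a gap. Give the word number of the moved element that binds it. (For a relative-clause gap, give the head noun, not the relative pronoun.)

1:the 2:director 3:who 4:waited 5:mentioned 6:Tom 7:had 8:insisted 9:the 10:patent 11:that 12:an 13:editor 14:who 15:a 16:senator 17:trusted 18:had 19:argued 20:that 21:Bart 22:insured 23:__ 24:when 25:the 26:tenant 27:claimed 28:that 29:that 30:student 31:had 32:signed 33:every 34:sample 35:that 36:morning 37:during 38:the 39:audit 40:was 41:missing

The gap at 23 is the object of "insured", inside a relative clause.
The relative pronoun is "that" (word 11); it is bound by the head noun immediately before it.
Its filler is the head noun "patent", at word 10.

10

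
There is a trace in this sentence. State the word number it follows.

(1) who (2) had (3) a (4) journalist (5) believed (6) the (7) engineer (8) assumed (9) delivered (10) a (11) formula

The displaced element is "who" (word 1).
It is linked across 2 clause boundaries (Ø → Ø).
It functions as the subject of "delivered", so the gap sits immediately after word 8 ("assumed").
Base order: A journalist had believed the engineer assumed that who delivered a formula.

8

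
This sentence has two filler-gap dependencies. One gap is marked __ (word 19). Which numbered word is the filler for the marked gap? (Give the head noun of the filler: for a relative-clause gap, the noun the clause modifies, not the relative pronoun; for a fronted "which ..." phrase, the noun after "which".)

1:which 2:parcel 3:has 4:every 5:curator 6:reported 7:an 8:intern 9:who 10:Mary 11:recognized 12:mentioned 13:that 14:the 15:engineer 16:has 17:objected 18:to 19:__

2

The marked gap is the object of the preposition "to" of "objected".
Its filler is the fronted wh-phrase "which parcel", at word 2.
(The other dependency links word 8 to a gap after word 11.)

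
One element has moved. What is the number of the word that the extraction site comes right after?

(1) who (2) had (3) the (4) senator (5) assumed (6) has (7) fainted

The displaced element is "who" (word 1).
It is linked across 1 clause boundary (Ø).
It functions as the subject of "fainted", so the gap sits immediately after word 5 ("assumed").
Base order: The senator had assumed who has fainted.

5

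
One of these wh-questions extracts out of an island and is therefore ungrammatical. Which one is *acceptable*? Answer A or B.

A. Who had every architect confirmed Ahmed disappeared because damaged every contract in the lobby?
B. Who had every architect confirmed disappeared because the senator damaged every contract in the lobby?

In A, the wh-phrase is extracted from inside an adjunct island (introduced by "because"), which blocks movement.
In B, the extraction path crosses only that-complement boundaries, which are transparent.
So B is grammatical.

B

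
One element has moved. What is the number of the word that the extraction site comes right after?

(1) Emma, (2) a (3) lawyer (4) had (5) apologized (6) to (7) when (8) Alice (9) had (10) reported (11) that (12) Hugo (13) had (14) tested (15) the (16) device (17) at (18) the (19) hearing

6

The displaced element is "Emma" (word 1).
It functions as the object of the preposition "to" of "apologized", so the gap sits immediately after word 6 ("to").
Base order: A lawyer had apologized to Emma when Alice had reported that Hugo had tested the device at the hearing.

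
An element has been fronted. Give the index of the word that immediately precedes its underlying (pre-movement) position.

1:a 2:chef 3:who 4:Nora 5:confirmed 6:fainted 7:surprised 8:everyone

5

The displaced element is "a chef" (word 2).
It is linked across 1 clause boundary (Ø).
It functions as the subject of "fainted", so the gap sits immediately after word 5 ("confirmed").
Base order: Nora confirmed a chef fainted.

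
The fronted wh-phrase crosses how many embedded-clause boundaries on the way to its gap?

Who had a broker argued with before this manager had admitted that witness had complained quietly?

0

"who" originates inside the matrix clause — no clause boundary is crossed.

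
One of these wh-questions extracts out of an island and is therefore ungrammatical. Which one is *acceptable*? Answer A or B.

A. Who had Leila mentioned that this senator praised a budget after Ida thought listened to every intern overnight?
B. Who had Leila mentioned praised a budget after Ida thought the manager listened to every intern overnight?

In A, the wh-phrase is extracted from inside an adjunct island (introduced by "after"), which blocks movement.
In B, the extraction path crosses only that-complement boundaries, which are transparent.
So B is grammatical.

B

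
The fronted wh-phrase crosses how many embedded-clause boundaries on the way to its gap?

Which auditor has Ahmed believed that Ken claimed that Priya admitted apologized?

3

"which auditor" is extracted from the subject of "apologized".
Boundaries crossed, outermost first: [that], [that], [Ø] — 3 in total.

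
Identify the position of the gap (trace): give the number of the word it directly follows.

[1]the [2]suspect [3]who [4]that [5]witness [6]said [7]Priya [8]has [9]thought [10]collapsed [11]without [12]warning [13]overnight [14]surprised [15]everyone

9

The displaced element is "the suspect" (word 2).
It is linked across 2 clause boundaries (Ø → Ø).
It functions as the subject of "collapsed", so the gap sits immediately after word 9 ("thought").
Base order: That witness said Priya has thought that the suspect collapsed without warning overnight.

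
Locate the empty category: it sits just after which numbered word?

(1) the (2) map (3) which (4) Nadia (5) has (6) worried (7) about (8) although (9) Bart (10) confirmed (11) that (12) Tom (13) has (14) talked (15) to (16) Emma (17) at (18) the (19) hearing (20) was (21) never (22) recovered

7

The displaced element is "the map" (word 2).
It functions as the object of the preposition "about" of "worried", so the gap sits immediately after word 7 ("about").
Base order: Nadia has worried about the map although Bart confirmed that Tom has talked to Emma at the hearing.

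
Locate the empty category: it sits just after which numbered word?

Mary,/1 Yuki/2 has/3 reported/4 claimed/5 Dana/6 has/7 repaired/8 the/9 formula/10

4

The displaced element is "Mary" (word 1).
It is linked across 1 clause boundary (Ø).
It functions as the subject of "claimed", so the gap sits immediately after word 4 ("reported").
Base order: Yuki has reported that Mary claimed Dana has repaired the formula.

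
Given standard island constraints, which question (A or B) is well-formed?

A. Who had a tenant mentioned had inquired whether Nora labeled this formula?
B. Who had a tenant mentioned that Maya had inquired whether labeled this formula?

A

In B, the wh-phrase is extracted from inside a wh-island (introduced by "whether"), which blocks movement.
In A, the extraction path crosses only that-complement boundaries, which are transparent.
So A is grammatical.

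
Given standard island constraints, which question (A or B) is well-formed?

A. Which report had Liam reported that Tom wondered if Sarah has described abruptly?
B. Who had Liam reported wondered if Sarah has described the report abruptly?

B

In A, the wh-phrase is extracted from inside a wh-island (introduced by "if"), which blocks movement.
In B, the extraction path crosses only that-complement boundaries, which are transparent.
So B is grammatical.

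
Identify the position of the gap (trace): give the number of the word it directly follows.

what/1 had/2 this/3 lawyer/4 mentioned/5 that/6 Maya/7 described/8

The displaced element is "what" (word 1).
It is linked across 1 clause boundary (that).
It functions as the direct object of "described", so the gap sits immediately after word 8 ("described").
Base order: This lawyer had mentioned that Maya described what.

8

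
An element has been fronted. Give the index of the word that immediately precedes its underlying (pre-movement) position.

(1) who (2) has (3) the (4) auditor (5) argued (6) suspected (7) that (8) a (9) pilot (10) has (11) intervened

5

The displaced element is "who" (word 1).
It is linked across 1 clause boundary (Ø).
It functions as the subject of "suspected", so the gap sits immediately after word 5 ("argued").
Base order: The auditor has argued that who suspected that a pilot has intervened.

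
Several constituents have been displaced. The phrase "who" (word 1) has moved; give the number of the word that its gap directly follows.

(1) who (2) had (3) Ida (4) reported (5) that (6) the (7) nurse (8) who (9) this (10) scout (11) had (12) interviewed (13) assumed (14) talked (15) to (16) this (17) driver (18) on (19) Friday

The displaced element is "who" (word 1).
It is linked across 2 clause boundaries (that → Ø).
It functions as the subject of "talked", so the gap sits immediately after word 13 ("assumed").
Base order: Ida had reported that the nurse who this scout had interviewed assumed who talked to this driver on Friday.

13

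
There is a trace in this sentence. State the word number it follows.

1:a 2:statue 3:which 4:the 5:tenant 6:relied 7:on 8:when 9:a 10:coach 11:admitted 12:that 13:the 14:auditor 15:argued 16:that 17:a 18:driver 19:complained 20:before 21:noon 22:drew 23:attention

7

The displaced element is "a statue" (word 2).
It functions as the object of the preposition "on" of "relied", so the gap sits immediately after word 7 ("on").
Base order: The tenant relied on a statue when a coach admitted that the auditor argued that a driver complained before noon.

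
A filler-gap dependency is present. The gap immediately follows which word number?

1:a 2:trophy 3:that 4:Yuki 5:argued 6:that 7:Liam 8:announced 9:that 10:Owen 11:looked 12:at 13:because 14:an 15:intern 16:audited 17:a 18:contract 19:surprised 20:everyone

The displaced element is "a trophy" (word 2).
It is linked across 2 clause boundaries (that → that).
It functions as the object of the preposition "at" of "looked", so the gap sits immediately after word 12 ("at").
Base order: Yuki argued that Liam announced that Owen looked at a trophy because an intern audited a contract.

12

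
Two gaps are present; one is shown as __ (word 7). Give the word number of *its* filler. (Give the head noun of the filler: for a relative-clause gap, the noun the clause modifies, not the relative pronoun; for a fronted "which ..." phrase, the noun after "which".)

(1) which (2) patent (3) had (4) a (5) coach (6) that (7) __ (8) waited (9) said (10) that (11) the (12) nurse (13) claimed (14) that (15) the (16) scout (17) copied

The marked gap is inside the relative clause, the subject of "waited".
Its filler is the head noun "coach" (via "that"), at word 5.
(The other dependency links word 2 to a gap after word 17.)

5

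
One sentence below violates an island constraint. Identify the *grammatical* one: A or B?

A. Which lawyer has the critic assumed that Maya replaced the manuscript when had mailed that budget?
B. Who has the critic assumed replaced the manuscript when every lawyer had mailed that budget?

B

In A, the wh-phrase is extracted from inside an adjunct island (introduced by "when"), which blocks movement.
In B, the extraction path crosses only that-complement boundaries, which are transparent.
So B is grammatical.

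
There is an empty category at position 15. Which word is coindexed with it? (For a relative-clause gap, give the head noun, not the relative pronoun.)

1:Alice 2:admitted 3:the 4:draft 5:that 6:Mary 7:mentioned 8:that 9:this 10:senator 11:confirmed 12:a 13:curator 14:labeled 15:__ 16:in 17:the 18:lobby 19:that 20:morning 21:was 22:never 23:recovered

4

The gap at 15 is the object of "labeled", inside a relative clause.
The relative pronoun is "that" (word 5); it is bound by the head noun immediately before it.
Its filler is the head noun "draft", at word 4.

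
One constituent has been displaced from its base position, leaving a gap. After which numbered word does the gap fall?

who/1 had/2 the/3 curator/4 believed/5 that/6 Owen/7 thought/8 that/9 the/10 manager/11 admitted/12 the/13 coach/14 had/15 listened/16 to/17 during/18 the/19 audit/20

17

The displaced element is "who" (word 1).
It is linked across 3 clause boundaries (that → that → Ø).
It functions as the object of the preposition "to" of "listened", so the gap sits immediately after word 17 ("to").
Base order: The curator had believed that Owen thought that the manager admitted the coach had listened to who during the audit.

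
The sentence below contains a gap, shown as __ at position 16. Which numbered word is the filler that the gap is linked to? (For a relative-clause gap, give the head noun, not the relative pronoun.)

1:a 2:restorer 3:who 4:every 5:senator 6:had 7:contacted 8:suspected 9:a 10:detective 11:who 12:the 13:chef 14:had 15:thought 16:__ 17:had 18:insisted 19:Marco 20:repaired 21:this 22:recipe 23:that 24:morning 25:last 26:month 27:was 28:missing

10

The gap at 16 is the subject of "insisted", inside a relative clause.
The relative pronoun is "who" (word 11); it is bound by the head noun immediately before it.
Its filler is the head noun "detective", at word 10.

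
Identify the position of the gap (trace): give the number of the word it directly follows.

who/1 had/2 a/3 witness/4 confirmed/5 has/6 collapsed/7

5

The displaced element is "who" (word 1).
It is linked across 1 clause boundary (Ø).
It functions as the subject of "collapsed", so the gap sits immediately after word 5 ("confirmed").
Base order: A witness had confirmed that who has collapsed.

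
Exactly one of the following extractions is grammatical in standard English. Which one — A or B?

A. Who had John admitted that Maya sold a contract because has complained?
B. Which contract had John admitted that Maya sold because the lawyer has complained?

In A, the wh-phrase is extracted from inside an adjunct island (introduced by "because"), which blocks movement.
In B, the extraction path crosses only that-complement boundaries, which are transparent.
So B is grammatical.

B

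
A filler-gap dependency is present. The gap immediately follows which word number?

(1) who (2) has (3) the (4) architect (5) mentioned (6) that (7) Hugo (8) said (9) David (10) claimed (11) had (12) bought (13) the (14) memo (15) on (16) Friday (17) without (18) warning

The displaced element is "who" (word 1).
It is linked across 3 clause boundaries (that → Ø → Ø).
It functions as the subject of "bought", so the gap sits immediately after word 10 ("claimed").
Base order: The architect has mentioned that Hugo said David claimed that who had bought the memo on Friday without warning.

10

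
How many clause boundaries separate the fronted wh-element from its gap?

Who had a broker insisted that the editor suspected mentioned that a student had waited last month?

2

"who" is extracted from the subject of "mentioned".
Boundaries crossed, outermost first: [that], [Ø] — 2 in total.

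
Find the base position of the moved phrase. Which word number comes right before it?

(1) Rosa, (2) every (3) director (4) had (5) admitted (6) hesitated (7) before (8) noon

5

The displaced element is "Rosa" (word 1).
It is linked across 1 clause boundary (Ø).
It functions as the subject of "hesitated", so the gap sits immediately after word 5 ("admitted").
Base order: Every director had admitted that Rosa hesitated before noon.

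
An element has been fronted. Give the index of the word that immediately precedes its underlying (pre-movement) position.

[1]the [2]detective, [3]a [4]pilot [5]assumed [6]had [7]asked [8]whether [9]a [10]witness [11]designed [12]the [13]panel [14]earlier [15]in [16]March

The displaced element is "the detective" (word 2).
It is linked across 1 clause boundary (Ø).
It functions as the subject of "asked", so the gap sits immediately after word 5 ("assumed").
Base order: A pilot assumed that the detective had asked whether a witness designed the panel earlier in March.

5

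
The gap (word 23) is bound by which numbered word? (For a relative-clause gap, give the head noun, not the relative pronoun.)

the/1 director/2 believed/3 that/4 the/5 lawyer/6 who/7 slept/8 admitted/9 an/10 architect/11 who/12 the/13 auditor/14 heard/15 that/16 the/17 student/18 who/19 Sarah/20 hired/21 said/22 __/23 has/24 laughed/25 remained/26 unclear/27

11

The gap at 23 is the subject of "laughed", inside a relative clause.
The relative pronoun is "who" (word 12); it is bound by the head noun immediately before it.
Its filler is the head noun "architect", at word 11.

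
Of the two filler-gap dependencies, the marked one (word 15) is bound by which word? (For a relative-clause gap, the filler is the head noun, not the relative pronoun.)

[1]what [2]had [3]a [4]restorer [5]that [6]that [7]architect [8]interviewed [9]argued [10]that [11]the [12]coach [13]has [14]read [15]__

1

The marked gap is the direct object of "read".
Its filler is the fronted wh-phrase "what", at word 1.
(The other dependency links word 4 to a gap after word 8.)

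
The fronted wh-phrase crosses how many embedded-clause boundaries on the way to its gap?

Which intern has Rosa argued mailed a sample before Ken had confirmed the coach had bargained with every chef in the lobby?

"which intern" is extracted from the subject of "mailed".
Boundaries crossed, outermost first: [Ø] — 1 in total.

1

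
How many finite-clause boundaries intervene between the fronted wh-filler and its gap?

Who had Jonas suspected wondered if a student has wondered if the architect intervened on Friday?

1

"who" is extracted from the subject of "wondered".
Boundaries crossed, outermost first: [Ø] — 1 in total.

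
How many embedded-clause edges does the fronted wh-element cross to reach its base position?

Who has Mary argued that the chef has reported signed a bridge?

2

"who" is extracted from the subject of "signed".
Boundaries crossed, outermost first: [that], [Ø] — 2 in total.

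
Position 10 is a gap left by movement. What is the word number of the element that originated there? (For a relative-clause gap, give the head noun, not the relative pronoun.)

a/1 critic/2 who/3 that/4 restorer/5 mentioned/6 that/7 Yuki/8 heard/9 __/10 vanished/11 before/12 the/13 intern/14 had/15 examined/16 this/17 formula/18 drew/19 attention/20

2

The gap at 10 is the subject of "vanished", inside a relative clause.
The relative pronoun is "who" (word 3); it is bound by the head noun immediately before it.
Its filler is the head noun "critic", at word 2.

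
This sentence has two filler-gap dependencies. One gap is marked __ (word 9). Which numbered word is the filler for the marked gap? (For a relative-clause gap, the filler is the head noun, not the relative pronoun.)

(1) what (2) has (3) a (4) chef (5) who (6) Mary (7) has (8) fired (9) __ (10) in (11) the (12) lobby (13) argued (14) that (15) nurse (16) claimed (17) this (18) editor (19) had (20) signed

The marked gap is inside the relative clause, the direct object of "fired".
Its filler is the head noun "chef" (via "who"), at word 4.
(The other dependency links word 1 to a gap after word 20.)

4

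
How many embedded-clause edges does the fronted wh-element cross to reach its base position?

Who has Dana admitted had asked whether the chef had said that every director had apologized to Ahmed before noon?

1

"who" is extracted from the subject of "asked".
Boundaries crossed, outermost first: [Ø] — 1 in total.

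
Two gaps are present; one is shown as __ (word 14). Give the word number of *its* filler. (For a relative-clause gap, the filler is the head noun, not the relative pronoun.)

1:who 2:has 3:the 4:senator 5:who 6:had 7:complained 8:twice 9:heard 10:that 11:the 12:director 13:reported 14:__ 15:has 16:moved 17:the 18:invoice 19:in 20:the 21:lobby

The marked gap is the subject of "moved".
Its filler is the fronted wh-phrase "who", at word 1.
(The other dependency links word 4 to a gap after word 5.)

1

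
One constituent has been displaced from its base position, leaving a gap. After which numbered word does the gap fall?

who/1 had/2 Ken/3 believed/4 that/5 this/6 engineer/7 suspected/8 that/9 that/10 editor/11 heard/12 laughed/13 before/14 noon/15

The displaced element is "who" (word 1).
It is linked across 3 clause boundaries (that → that → Ø).
It functions as the subject of "laughed", so the gap sits immediately after word 12 ("heard").
Base order: Ken had believed that this engineer suspected that that editor heard that who laughed before noon.

12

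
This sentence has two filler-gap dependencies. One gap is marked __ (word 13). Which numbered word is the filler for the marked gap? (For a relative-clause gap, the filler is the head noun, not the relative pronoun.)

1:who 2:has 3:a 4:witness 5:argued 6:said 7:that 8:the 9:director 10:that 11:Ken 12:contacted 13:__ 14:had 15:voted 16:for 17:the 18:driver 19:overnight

9

The marked gap is inside the relative clause, the direct object of "contacted".
Its filler is the head noun "director" (via "that"), at word 9.
(The other dependency links word 1 to a gap after word 5.)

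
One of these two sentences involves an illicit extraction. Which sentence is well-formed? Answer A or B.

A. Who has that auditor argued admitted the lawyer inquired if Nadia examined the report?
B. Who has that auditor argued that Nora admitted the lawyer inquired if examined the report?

In B, the wh-phrase is extracted from inside a wh-island (introduced by "if"), which blocks movement.
In A, the extraction path crosses only that-complement boundaries, which are transparent.
So A is grammatical.

A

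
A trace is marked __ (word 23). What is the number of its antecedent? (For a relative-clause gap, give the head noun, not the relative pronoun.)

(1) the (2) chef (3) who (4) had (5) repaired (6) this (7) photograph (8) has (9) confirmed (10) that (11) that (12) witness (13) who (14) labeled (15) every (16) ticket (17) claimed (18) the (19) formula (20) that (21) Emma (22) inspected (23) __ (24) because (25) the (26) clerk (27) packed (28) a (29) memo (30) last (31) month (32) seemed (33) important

19

The gap at 23 is the object of "inspected", inside a relative clause.
The relative pronoun is "that" (word 20); it is bound by the head noun immediately before it.
Its filler is the head noun "formula", at word 19.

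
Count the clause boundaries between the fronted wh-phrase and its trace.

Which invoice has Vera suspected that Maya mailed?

1

"which invoice" is extracted from the object of "mailed".
Boundaries crossed, outermost first: [that] — 1 in total.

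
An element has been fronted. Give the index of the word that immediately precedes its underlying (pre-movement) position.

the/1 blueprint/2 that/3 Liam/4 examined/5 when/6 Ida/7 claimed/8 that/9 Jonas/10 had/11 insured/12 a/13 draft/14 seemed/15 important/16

The displaced element is "the blueprint" (word 2).
It functions as the direct object of "examined", so the gap sits immediately after word 5 ("examined").
Base order: Liam examined the blueprint when Ida claimed that Jonas had insured a draft.

5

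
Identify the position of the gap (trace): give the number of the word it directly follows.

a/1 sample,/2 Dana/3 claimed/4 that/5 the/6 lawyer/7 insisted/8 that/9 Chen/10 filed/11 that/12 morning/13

The displaced element is "a sample" (word 2).
It is linked across 2 clause boundaries (that → that).
It functions as the direct object of "filed", so the gap sits immediately after word 11 ("filed").
Base order: Dana claimed that the lawyer insisted that Chen filed a sample that morning.

11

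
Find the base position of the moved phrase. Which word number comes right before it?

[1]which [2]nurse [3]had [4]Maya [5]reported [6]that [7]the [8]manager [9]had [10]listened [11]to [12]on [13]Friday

11

The displaced element is "which nurse" (word 2).
It is linked across 1 clause boundary (that).
It functions as the object of the preposition "to" of "listened", so the gap sits immediately after word 11 ("to").
Base order: Maya had reported that the manager had listened to which nurse on Friday.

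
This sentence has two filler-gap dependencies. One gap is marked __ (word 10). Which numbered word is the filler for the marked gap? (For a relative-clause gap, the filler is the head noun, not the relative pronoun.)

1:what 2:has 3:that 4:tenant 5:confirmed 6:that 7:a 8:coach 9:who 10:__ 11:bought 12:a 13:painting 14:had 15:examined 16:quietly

The marked gap is inside the relative clause, the subject of "bought".
Its filler is the head noun "coach" (via "who"), at word 8.
(The other dependency links word 1 to a gap after word 15.)

8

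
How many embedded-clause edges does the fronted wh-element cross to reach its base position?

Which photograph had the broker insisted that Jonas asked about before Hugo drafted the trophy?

"which photograph" is extracted from the PP object of "asked".
Boundaries crossed, outermost first: [that] — 1 in total.

1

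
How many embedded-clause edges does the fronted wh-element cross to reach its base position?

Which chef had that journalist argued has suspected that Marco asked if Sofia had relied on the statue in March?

"which chef" is extracted from the subject of "suspected".
Boundaries crossed, outermost first: [Ø] — 1 in total.

1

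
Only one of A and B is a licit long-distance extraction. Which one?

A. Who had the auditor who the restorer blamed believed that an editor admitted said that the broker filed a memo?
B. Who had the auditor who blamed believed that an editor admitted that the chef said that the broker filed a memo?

A

In B, the wh-phrase is extracted from inside a complex-NP island (relative clause) (introduced by "who"), which blocks movement.
In A, the extraction path crosses only that-complement boundaries, which are transparent.
So A is grammatical.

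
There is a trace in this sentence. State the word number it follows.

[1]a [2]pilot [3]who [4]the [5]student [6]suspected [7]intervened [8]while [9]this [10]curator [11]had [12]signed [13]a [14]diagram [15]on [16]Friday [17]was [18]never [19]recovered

6

The displaced element is "a pilot" (word 2).
It is linked across 1 clause boundary (Ø).
It functions as the subject of "intervened", so the gap sits immediately after word 6 ("suspected").
Base order: The student suspected that a pilot intervened while this curator had signed a diagram on Friday.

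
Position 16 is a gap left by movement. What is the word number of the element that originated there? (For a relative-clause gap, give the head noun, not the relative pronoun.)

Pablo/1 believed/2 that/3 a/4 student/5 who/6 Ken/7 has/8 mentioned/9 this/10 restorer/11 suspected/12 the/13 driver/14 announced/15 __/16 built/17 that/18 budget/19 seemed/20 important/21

5

The gap at 16 is the subject of "built", inside a relative clause.
The relative pronoun is "who" (word 6); it is bound by the head noun immediately before it.
Its filler is the head noun "student", at word 5.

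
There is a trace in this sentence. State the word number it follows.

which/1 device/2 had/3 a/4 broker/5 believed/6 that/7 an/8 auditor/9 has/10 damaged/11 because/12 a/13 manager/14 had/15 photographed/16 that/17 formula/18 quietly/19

The displaced element is "which device" (word 2).
It is linked across 1 clause boundary (that).
It functions as the direct object of "damaged", so the gap sits immediately after word 11 ("damaged").
Base order: A broker had believed that an auditor has damaged which device because a manager had photographed that formula quietly.

11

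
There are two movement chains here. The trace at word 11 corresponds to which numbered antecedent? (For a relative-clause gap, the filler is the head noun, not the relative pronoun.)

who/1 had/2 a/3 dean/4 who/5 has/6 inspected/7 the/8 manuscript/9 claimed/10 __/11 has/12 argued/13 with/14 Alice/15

1

The marked gap is the subject of "argued".
Its filler is the fronted wh-phrase "who", at word 1.
(The other dependency links word 4 to a gap after word 5.)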